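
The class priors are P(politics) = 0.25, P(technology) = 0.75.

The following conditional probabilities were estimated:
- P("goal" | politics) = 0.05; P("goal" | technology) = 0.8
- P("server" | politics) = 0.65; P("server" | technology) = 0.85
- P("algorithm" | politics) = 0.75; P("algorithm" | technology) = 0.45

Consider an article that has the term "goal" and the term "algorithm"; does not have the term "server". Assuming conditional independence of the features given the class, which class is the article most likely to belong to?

politics: 0.25 × 0.05 × (1−0.65) × 0.75 = 0.00328125
technology: 0.75 × 0.8 × (1−0.85) × 0.45 = 0.0405
Highest score → technology.

technology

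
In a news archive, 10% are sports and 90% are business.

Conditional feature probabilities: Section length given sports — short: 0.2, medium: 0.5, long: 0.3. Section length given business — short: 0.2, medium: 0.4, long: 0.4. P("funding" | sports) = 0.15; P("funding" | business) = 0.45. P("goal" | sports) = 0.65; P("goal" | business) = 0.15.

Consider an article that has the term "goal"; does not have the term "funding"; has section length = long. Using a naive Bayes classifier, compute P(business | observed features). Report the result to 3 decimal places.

sports: 0.1 × 0.3 × (1−0.15) × 0.65 = 0.016575
business: 0.9 × 0.4 × (1−0.45) × 0.15 = 0.0297
P(business | x) = 0.0297 / 0.046275 ≈ 0.642

0.642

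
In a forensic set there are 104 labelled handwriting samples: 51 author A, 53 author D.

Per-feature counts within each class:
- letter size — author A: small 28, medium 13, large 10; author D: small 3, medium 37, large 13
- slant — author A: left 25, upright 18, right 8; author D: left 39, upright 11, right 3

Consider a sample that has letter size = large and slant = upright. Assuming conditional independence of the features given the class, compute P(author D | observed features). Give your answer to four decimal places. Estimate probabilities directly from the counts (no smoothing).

author A: (51/104) × (10/51) × (18/51) ≈ 0.0339367
author D: (53/104) × (13/53) × (11/53) ≈ 0.0259434
P(author D | x) = 0.0259434 / 0.0598801 ≈ 0.4333

0.4333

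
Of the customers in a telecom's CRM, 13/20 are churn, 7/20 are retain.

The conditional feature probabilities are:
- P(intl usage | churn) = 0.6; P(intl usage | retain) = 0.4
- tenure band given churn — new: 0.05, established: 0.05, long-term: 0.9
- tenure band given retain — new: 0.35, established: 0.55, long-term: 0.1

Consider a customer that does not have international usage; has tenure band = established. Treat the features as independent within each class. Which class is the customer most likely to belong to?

churn: 0.65 × (1−0.6) × 0.05 = 0.013
retain: 0.35 × (1−0.4) × 0.55 = 0.1155
Highest score → retain.

retain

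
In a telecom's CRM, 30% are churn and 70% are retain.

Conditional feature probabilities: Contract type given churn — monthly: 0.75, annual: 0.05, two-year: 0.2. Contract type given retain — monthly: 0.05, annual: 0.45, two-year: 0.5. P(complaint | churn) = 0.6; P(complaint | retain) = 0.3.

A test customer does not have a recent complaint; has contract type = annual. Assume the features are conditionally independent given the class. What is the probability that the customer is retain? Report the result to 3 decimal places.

0.974

churn: 0.3 × 0.05 × (1−0.6) = 0.006
retain: 0.7 × 0.45 × (1−0.3) = 0.2205
P(retain | x) = 0.2205 / 0.2265 ≈ 0.974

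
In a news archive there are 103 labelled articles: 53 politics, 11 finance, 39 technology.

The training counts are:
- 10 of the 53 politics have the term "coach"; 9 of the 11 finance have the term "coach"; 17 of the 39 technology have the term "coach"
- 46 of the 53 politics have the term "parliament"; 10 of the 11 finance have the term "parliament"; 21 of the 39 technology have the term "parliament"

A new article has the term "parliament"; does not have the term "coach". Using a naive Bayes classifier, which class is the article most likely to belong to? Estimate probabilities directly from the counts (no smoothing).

politics: (53/103) × (43/53) × (46/53) ≈ 0.362337
finance: (11/103) × (2/11) × (10/11) ≈ 0.0176523
technology: (39/103) × (22/39) × (21/39) ≈ 0.115011
Highest score → politics.

politics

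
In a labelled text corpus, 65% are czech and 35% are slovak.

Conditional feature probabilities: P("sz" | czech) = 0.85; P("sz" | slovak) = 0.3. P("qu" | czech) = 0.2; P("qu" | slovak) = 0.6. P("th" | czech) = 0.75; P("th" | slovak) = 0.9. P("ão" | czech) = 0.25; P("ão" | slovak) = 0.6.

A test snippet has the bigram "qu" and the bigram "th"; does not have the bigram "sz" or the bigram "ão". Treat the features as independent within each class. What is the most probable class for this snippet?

slovak

czech: 0.65 × (1−0.85) × 0.2 × 0.75 × (1−0.25) = 0.01096875
slovak: 0.35 × (1−0.3) × 0.6 × 0.9 × (1−0.6) = 0.05292
Highest score → slovak.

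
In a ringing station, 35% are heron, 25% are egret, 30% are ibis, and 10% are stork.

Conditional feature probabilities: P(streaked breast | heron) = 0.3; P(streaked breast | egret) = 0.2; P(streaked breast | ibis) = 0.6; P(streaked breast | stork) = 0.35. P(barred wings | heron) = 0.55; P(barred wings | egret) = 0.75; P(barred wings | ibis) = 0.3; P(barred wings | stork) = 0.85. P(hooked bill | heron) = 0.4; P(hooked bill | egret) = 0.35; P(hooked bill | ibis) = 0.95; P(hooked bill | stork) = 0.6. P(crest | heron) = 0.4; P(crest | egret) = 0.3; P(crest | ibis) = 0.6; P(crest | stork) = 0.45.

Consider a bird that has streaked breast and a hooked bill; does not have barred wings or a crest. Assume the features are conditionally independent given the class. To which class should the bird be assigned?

ibis

heron: 0.35 × 0.3 × (1−0.55) × 0.4 × (1−0.4) = 0.01134
egret: 0.25 × 0.2 × (1−0.75) × 0.35 × (1−0.3) = 0.0030625
ibis: 0.3 × 0.6 × (1−0.3) × 0.95 × (1−0.6) = 0.04788
stork: 0.1 × 0.35 × (1−0.85) × 0.6 × (1−0.45) = 0.0017325
Highest score → ibis.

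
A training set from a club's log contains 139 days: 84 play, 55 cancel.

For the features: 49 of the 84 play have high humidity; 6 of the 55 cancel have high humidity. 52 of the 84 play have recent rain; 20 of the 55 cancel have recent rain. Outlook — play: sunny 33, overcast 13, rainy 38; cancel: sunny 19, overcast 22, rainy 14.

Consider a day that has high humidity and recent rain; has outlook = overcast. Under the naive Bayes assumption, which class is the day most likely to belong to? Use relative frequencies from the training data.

play: (84/139) × (49/84) × (52/84) × (13/84) ≈ 0.033773
cancel: (55/139) × (6/55) × (20/55) × (22/55) ≈ 0.00627861
Highest score → play.

play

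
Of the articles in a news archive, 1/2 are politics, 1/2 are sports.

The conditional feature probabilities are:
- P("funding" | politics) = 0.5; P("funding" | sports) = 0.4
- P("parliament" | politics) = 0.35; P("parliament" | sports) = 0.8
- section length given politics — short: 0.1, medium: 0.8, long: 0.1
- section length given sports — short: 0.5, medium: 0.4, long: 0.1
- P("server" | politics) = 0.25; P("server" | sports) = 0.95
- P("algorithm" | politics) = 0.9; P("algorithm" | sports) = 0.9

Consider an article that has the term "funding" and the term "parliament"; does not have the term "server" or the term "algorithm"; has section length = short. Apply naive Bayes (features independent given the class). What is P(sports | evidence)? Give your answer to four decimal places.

0.3787

politics: 0.5 × 0.5 × 0.35 × 0.1 × (1−0.25) × (1−0.9) = 0.00065625
sports: 0.5 × 0.4 × 0.8 × 0.5 × (1−0.95) × (1−0.9) = 0.0004
P(sports | x) = 0.0004 / 0.00105625 ≈ 0.3787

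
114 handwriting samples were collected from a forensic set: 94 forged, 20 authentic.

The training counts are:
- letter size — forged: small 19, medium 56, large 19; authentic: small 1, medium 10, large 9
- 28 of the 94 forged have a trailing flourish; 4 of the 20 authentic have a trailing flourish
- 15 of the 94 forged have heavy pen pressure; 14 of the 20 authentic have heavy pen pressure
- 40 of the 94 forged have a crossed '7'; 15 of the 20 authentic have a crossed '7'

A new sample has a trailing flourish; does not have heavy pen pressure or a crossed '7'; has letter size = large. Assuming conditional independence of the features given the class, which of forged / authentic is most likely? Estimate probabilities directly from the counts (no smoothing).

forged

forged: (94/114) × (19/94) × (28/94) × (79/94) × (54/94) ≈ 0.0239687
authentic: (20/114) × (9/20) × (4/20) × (6/20) × (5/20) ≈ 0.00118421
Highest score → forged.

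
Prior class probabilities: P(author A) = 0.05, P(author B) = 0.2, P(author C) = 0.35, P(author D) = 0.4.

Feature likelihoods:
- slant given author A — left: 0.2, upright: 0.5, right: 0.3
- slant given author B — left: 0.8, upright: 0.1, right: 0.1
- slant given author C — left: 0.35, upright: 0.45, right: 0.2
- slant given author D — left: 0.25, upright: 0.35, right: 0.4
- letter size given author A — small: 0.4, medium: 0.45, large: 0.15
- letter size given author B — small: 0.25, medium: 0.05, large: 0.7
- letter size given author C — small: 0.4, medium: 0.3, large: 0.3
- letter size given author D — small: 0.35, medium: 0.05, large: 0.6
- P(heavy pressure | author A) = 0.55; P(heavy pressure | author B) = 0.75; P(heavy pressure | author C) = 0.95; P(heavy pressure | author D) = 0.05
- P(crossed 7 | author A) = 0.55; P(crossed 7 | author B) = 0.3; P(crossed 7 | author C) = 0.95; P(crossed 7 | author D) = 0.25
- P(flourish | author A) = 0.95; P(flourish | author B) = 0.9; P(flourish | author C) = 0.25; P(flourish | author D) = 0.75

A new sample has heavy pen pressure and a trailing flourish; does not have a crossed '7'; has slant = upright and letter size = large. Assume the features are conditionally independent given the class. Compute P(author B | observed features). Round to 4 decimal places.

author A: 0.05 × 0.5 × 0.15 × 0.55 × (1−0.55) × 0.95 = 0.00088171875
author B: 0.2 × 0.1 × 0.7 × 0.75 × (1−0.3) × 0.9 = 0.006615
author C: 0.35 × 0.45 × 0.3 × 0.95 × (1−0.95) × 0.25 = 0.00056109375
author D: 0.4 × 0.35 × 0.6 × 0.05 × (1−0.25) × 0.75 = 0.0023625
P(author B | x) = 0.006615 / 0.0104203125 ≈ 0.6348

0.6348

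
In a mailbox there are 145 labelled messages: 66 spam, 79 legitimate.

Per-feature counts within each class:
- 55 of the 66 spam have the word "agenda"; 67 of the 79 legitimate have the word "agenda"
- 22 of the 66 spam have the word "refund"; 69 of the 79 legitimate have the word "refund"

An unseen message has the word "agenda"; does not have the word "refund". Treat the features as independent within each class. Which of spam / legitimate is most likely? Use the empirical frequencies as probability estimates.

spam

spam: (66/145) × (55/66) × (44/66) ≈ 0.252874
legitimate: (79/145) × (67/79) × (10/79) ≈ 0.0584897
Highest score → spam.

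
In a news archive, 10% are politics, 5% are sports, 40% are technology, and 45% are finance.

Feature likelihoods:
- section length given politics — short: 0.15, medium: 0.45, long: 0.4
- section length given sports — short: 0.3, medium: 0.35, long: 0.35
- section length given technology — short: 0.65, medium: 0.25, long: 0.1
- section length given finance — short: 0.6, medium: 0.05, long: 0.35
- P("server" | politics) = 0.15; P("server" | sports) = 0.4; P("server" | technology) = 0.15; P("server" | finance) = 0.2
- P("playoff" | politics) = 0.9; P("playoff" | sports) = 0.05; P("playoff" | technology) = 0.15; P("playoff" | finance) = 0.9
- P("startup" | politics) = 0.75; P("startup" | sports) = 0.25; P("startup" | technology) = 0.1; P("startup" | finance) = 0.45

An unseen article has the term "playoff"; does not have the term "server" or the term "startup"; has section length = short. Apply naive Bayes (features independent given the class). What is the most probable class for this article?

finance

politics: 0.1 × 0.15 × (1−0.15) × 0.9 × (1−0.75) = 0.00286875
sports: 0.05 × 0.3 × (1−0.4) × 0.05 × (1−0.25) = 0.0003375
technology: 0.4 × 0.65 × (1−0.15) × 0.15 × (1−0.1) = 0.029835
finance: 0.45 × 0.6 × (1−0.2) × 0.9 × (1−0.45) = 0.10692
Highest score → finance.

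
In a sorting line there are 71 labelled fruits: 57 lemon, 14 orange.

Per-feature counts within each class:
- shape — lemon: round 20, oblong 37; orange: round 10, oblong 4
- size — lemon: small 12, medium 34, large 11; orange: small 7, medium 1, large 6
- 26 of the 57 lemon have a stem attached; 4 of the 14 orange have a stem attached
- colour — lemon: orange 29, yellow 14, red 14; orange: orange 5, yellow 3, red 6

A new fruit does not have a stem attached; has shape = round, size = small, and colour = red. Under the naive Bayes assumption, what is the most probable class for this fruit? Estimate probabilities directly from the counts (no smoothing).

lemon: (57/71) × (20/57) × (12/57) × (31/57) × (14/57) ≈ 0.00792169
orange: (14/71) × (10/14) × (7/14) × (10/14) × (6/14) ≈ 0.0215579
Highest score → orange.

orange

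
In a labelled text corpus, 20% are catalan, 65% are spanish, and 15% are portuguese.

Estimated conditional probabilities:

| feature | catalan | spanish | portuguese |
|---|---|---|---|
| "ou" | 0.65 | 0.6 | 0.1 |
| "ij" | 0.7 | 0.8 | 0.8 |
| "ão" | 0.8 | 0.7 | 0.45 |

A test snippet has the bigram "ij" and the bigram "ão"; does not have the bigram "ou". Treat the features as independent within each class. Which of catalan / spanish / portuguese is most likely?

spanish

catalan: 0.2 × (1−0.65) × 0.7 × 0.8 = 0.0392
spanish: 0.65 × (1−0.6) × 0.8 × 0.7 = 0.1456
portuguese: 0.15 × (1−0.1) × 0.8 × 0.45 = 0.0486
Highest score → spanish.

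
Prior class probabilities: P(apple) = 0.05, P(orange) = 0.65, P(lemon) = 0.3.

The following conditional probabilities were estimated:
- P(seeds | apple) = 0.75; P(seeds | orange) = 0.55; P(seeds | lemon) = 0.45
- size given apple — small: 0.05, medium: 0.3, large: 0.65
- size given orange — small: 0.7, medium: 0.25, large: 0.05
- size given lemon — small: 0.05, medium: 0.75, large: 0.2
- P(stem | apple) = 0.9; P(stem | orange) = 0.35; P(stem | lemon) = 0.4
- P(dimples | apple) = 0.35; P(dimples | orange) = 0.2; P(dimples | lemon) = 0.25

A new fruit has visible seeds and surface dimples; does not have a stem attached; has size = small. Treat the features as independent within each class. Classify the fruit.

orange

apple: 0.05 × 0.75 × 0.05 × (1−0.9) × 0.35 = 0.000065625
orange: 0.65 × 0.55 × 0.7 × (1−0.35) × 0.2 = 0.0325325
lemon: 0.3 × 0.45 × 0.05 × (1−0.4) × 0.25 = 0.0010125
Highest score → orange.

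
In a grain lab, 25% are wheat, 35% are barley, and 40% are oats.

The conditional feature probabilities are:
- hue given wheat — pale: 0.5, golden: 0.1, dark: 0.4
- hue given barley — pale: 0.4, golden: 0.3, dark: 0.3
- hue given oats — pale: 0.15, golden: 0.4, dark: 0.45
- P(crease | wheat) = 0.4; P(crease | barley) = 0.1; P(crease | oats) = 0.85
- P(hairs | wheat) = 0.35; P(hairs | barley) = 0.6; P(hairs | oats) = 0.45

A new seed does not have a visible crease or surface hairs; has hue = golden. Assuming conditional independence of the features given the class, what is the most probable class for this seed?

barley

wheat: 0.25 × 0.1 × (1−0.4) × (1−0.35) = 0.00975
barley: 0.35 × 0.3 × (1−0.1) × (1−0.6) = 0.0378
oats: 0.4 × 0.4 × (1−0.85) × (1−0.45) = 0.0132
Highest score → barley.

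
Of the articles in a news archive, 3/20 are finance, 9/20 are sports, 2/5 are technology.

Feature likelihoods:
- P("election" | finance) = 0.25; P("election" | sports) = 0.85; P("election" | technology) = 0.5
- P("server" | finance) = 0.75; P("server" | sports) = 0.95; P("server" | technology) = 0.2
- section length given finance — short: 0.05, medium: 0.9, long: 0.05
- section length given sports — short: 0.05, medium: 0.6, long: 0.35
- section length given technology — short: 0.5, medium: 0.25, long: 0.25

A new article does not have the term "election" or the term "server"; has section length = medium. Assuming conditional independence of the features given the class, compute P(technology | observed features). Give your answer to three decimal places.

finance: 0.15 × (1−0.25) × (1−0.75) × 0.9 = 0.0253125
sports: 0.45 × (1−0.85) × (1−0.95) × 0.6 = 0.002025
technology: 0.4 × (1−0.5) × (1−0.2) × 0.25 = 0.04
P(technology | x) = 0.04 / 0.0673375 ≈ 0.594

0.594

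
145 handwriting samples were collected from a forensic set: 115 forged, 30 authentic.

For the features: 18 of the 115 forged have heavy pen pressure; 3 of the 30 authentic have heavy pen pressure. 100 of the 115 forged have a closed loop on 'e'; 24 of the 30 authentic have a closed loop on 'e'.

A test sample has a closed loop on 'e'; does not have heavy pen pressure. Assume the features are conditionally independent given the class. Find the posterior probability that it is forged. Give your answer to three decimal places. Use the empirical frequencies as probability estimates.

0.796

forged: (115/145) × (97/115) × (100/115) ≈ 0.581709
authentic: (30/145) × (27/30) × (24/30) ≈ 0.148966
P(forged | x) = 0.581709 / 0.730675 ≈ 0.796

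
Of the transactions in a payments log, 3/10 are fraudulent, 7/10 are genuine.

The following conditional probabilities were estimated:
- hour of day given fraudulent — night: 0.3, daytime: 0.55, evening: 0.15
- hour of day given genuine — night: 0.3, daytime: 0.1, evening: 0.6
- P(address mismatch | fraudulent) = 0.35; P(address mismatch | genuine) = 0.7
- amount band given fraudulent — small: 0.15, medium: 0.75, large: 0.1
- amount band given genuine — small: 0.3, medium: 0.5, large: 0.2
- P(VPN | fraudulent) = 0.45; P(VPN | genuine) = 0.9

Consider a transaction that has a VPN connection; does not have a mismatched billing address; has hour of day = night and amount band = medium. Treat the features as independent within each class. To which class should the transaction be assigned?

genuine

fraudulent: 0.3 × 0.3 × (1−0.35) × 0.75 × 0.45 = 0.01974375
genuine: 0.7 × 0.3 × (1−0.7) × 0.5 × 0.9 = 0.02835
Highest score → genuine.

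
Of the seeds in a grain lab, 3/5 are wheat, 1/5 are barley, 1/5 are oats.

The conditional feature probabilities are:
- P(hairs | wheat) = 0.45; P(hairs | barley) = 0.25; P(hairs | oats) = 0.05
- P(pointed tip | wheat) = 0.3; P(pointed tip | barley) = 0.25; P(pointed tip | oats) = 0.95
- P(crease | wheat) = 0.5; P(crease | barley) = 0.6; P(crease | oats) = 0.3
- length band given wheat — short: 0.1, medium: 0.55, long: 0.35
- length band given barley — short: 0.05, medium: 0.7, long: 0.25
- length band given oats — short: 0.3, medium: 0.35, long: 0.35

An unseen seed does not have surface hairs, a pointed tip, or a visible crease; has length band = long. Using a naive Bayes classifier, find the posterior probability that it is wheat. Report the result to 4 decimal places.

wheat: 0.6 × (1−0.45) × (1−0.3) × (1−0.5) × 0.35 = 0.040425
barley: 0.2 × (1−0.25) × (1−0.25) × (1−0.6) × 0.25 = 0.01125
oats: 0.2 × (1−0.05) × (1−0.95) × (1−0.3) × 0.35 = 0.0023275
P(wheat | x) = 0.040425 / 0.0540025 ≈ 0.7486

0.7486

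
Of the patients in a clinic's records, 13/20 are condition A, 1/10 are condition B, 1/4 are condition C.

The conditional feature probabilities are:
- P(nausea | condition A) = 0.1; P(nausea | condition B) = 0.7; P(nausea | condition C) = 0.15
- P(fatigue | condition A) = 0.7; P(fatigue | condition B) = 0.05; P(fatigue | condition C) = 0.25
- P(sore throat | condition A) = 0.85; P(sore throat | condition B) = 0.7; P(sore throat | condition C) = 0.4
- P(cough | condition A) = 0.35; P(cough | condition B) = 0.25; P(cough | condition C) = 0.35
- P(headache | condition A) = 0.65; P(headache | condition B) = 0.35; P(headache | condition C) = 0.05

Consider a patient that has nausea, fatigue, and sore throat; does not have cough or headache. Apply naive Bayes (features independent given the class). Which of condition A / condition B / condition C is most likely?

condition A: 0.65 × 0.1 × 0.7 × 0.85 × (1−0.35) × (1−0.65) = 0.0087985625
condition B: 0.1 × 0.7 × 0.05 × 0.7 × (1−0.25) × (1−0.35) = 0.001194375
condition C: 0.25 × 0.15 × 0.25 × 0.4 × (1−0.35) × (1−0.05) = 0.002315625
Highest score → condition A.

condition A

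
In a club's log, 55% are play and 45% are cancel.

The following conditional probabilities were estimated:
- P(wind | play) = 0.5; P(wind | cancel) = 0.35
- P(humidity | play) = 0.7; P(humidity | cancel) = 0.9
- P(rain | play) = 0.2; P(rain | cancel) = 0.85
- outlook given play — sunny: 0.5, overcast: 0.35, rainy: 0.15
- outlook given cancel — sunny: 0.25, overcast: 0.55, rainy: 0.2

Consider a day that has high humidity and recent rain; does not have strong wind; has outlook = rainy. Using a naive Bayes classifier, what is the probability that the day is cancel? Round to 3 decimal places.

0.886

play: 0.55 × (1−0.5) × 0.7 × 0.2 × 0.15 = 0.005775
cancel: 0.45 × (1−0.35) × 0.9 × 0.85 × 0.2 = 0.0447525
P(cancel | x) = 0.0447525 / 0.0505275 ≈ 0.886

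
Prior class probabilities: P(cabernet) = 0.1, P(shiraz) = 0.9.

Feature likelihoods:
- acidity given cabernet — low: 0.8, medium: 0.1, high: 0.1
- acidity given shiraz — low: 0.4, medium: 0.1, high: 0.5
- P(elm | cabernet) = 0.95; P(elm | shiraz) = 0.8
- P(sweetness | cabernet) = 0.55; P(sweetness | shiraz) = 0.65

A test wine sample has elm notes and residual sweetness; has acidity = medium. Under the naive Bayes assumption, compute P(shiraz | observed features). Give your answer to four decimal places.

0.8996

cabernet: 0.1 × 0.1 × 0.95 × 0.55 = 0.005225
shiraz: 0.9 × 0.1 × 0.8 × 0.65 = 0.0468
P(shiraz | x) = 0.0468 / 0.052025 ≈ 0.8996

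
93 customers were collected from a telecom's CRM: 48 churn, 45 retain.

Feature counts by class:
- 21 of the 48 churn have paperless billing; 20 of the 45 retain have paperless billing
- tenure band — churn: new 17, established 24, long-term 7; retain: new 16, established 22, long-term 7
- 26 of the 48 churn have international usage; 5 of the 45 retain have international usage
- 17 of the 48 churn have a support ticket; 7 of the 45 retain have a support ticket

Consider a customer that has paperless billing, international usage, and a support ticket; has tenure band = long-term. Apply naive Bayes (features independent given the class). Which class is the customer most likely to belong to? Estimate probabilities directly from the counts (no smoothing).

churn

churn: (48/93) × (21/48) × (7/48) × (26/48) × (17/48) ≈ 0.00631732
retain: (45/93) × (20/45) × (7/45) × (5/45) × (7/45) ≈ 0.000578197
Highest score → churn.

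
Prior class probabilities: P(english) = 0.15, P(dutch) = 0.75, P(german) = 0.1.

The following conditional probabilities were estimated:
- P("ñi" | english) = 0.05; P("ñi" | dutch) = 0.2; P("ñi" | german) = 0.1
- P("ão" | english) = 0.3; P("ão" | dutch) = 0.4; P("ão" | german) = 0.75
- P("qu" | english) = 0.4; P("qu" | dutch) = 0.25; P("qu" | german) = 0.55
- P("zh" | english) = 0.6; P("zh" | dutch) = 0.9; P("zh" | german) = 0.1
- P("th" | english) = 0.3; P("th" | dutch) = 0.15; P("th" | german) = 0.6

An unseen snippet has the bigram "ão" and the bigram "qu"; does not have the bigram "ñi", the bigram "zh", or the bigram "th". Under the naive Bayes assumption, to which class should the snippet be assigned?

german

english: 0.15 × (1−0.05) × 0.3 × 0.4 × (1−0.6) × (1−0.3) = 0.004788
dutch: 0.75 × (1−0.2) × 0.4 × 0.25 × (1−0.9) × (1−0.15) = 0.0051
german: 0.1 × (1−0.1) × 0.75 × 0.55 × (1−0.1) × (1−0.6) = 0.013365
Highest score → german.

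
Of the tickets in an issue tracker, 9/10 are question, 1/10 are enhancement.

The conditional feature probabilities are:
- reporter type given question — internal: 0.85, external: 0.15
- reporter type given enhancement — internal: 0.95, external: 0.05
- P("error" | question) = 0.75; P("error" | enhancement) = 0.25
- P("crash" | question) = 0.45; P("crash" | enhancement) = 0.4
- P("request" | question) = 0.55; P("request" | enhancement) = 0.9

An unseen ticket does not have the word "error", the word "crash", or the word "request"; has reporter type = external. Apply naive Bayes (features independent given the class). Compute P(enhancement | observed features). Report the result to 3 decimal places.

question: 0.9 × 0.15 × (1−0.75) × (1−0.45) × (1−0.55) = 0.008353125
enhancement: 0.1 × 0.05 × (1−0.25) × (1−0.4) × (1−0.9) = 0.000225
P(enhancement | x) = 0.000225 / 0.008578125 ≈ 0.026

0.026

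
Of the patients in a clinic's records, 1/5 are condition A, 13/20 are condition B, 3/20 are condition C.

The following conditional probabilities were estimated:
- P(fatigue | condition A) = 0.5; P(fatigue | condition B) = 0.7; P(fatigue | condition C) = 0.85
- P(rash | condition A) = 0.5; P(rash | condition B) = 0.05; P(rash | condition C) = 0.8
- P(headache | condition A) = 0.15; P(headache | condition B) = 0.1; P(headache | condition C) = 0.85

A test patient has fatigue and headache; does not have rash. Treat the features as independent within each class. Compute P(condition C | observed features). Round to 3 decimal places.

0.299

condition A: 0.2 × 0.5 × (1−0.5) × 0.15 = 0.0075
condition B: 0.65 × 0.7 × (1−0.05) × 0.1 = 0.043225
condition C: 0.15 × 0.85 × (1−0.8) × 0.85 = 0.021675
P(condition C | x) = 0.021675 / 0.0724 ≈ 0.299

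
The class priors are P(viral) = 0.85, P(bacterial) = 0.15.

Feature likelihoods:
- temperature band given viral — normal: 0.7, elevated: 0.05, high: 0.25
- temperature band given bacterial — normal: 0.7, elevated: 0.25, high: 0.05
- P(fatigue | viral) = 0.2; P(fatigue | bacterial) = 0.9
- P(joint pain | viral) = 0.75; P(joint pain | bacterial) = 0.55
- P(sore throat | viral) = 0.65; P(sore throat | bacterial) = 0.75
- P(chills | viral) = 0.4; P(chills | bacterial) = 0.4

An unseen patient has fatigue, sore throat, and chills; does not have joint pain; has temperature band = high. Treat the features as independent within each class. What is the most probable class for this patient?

viral: 0.85 × 0.25 × 0.2 × (1−0.75) × 0.65 × 0.4 = 0.0027625
bacterial: 0.15 × 0.05 × 0.9 × (1−0.55) × 0.75 × 0.4 = 0.00091125
Highest score → viral.

viral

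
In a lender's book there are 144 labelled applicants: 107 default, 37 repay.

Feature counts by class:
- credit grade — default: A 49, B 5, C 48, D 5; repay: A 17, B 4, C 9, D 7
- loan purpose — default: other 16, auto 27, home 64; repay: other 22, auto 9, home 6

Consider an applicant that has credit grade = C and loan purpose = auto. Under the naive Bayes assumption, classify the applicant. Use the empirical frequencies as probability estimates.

default: (107/144) × (48/107) × (27/107) ≈ 0.0841121
repay: (37/144) × (9/37) × (9/37) ≈ 0.0152027
Highest score → default.

default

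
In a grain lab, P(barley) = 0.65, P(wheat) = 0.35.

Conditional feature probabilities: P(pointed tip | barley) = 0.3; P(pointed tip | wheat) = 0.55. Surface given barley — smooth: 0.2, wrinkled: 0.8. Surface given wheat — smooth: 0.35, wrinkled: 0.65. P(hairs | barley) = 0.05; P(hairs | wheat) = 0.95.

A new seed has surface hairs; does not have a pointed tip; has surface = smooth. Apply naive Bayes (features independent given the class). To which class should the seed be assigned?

barley: 0.65 × (1−0.3) × 0.2 × 0.05 = 0.00455
wheat: 0.35 × (1−0.55) × 0.35 × 0.95 = 0.05236875
Highest score → wheat.

wheat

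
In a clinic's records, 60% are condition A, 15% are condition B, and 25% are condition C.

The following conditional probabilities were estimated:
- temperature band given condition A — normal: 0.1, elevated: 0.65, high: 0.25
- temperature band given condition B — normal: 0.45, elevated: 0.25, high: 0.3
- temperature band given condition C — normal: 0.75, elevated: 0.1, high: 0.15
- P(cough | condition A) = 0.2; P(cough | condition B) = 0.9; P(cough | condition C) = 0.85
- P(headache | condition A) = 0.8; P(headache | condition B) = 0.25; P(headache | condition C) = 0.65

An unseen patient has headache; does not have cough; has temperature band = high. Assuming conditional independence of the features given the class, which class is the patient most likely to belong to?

condition A: 0.6 × 0.25 × (1−0.2) × 0.8 = 0.096
condition B: 0.15 × 0.3 × (1−0.9) × 0.25 = 0.001125
condition C: 0.25 × 0.15 × (1−0.85) × 0.65 = 0.00365625
Highest score → condition A.

condition A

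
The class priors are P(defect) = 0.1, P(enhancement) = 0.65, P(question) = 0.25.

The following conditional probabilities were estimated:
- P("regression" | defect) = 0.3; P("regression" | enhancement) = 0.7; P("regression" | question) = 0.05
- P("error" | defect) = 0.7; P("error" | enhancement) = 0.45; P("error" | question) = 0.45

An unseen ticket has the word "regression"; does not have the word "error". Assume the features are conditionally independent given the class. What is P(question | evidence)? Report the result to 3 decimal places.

defect: 0.1 × 0.3 × (1−0.7) = 0.009
enhancement: 0.65 × 0.7 × (1−0.45) = 0.25025
question: 0.25 × 0.05 × (1−0.45) = 0.006875
P(question | x) = 0.006875 / 0.266125 ≈ 0.026

0.026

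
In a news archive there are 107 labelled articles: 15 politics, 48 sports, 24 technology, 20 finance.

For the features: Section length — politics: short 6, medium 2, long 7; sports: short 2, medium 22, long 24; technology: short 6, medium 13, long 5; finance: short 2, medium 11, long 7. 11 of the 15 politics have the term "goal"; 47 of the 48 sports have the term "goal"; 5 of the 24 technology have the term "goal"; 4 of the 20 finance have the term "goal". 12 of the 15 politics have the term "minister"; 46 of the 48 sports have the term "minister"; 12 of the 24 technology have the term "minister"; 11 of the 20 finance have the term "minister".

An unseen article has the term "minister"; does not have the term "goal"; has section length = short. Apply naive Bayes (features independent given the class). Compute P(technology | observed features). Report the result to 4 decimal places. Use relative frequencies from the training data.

0.5191

politics: (15/107) × (6/15) × (4/15) × (12/15) ≈ 0.0119626
sports: (48/107) × (2/48) × (1/48) × (46/48) ≈ 0.000373183
technology: (24/107) × (6/24) × (19/24) × (12/24) ≈ 0.0221963
finance: (20/107) × (2/20) × (16/20) × (11/20) ≈ 0.0082243
P(technology | x) = 0.0221963 / 0.042756383 ≈ 0.5191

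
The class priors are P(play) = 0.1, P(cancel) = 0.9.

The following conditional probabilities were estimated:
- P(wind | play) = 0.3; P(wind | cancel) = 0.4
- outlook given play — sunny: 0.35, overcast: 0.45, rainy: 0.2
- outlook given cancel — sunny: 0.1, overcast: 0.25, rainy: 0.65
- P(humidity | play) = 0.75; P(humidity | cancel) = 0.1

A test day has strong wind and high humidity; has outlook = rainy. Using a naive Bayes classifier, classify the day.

cancel

play: 0.1 × 0.3 × 0.2 × 0.75 = 0.0045
cancel: 0.9 × 0.4 × 0.65 × 0.1 = 0.0234
Highest score → cancel.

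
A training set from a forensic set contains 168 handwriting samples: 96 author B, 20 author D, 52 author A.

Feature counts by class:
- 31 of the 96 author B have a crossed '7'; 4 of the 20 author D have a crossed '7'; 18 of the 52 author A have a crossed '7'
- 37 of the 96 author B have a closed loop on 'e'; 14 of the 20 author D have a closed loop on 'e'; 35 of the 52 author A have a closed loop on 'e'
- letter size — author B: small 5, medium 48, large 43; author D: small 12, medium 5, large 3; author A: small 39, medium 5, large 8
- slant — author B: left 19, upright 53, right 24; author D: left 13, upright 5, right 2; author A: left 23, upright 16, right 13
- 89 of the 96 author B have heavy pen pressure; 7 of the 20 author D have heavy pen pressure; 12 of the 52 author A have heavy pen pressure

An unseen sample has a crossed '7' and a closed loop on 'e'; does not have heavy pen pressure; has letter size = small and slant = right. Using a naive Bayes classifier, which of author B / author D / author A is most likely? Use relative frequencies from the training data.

author A

author B: (96/168) × (31/96) × (37/96) × (5/96) × (24/96) × (7/96) ≈ 0.0000675225
author D: (20/168) × (4/20) × (14/20) × (12/20) × (2/20) × (13/20) = 0.00065
author A: (52/168) × (18/52) × (35/52) × (39/52) × (13/52) × (40/52) ≈ 0.0104013
Highest score → author A.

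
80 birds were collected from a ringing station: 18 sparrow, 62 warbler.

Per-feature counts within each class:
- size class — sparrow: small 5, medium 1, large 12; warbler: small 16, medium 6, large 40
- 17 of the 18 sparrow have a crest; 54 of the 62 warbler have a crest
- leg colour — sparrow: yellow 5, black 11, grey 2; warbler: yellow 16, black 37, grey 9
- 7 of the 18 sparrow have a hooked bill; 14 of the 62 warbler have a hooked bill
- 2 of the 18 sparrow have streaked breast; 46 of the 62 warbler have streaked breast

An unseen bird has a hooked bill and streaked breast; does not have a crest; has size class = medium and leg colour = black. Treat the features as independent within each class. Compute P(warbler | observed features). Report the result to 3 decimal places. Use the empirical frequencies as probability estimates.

sparrow: (18/80) × (1/18) × (1/18) × (11/18) × (7/18) × (2/18) ≈ 0.0000183375
warbler: (62/80) × (6/62) × (8/62) × (37/62) × (14/62) × (46/62) ≈ 0.000967547
P(warbler | x) = 0.000967547 / 0.0009858845 ≈ 0.981

0.981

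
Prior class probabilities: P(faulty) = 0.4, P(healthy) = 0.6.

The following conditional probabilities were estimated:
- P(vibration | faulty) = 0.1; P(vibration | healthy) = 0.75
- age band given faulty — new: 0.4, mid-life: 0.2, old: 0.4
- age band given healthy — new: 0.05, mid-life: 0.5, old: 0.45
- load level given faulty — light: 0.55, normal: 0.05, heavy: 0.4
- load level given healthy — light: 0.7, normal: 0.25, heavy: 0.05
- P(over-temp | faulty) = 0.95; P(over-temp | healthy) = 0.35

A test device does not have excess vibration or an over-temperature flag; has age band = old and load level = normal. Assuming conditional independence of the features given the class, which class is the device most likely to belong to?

healthy

faulty: 0.4 × (1−0.1) × 0.4 × 0.05 × (1−0.95) = 0.00036
healthy: 0.6 × (1−0.75) × 0.45 × 0.25 × (1−0.35) = 0.01096875
Highest score → healthy.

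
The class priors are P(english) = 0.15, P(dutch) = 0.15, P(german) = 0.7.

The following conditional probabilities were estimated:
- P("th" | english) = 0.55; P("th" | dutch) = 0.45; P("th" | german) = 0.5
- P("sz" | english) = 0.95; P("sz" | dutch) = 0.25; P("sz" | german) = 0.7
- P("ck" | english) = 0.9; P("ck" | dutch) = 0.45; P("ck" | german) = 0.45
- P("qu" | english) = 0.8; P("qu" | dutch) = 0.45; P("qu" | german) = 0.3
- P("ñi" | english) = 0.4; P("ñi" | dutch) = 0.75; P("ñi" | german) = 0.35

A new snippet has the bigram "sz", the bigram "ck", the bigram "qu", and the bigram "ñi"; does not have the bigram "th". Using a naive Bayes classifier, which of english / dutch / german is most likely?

english: 0.15 × (1−0.55) × 0.95 × 0.9 × 0.8 × 0.4 = 0.018468
dutch: 0.15 × (1−0.45) × 0.25 × 0.45 × 0.45 × 0.75 = 0.003132421875
german: 0.7 × (1−0.5) × 0.7 × 0.45 × 0.3 × 0.35 = 0.01157625
Highest score → english.

english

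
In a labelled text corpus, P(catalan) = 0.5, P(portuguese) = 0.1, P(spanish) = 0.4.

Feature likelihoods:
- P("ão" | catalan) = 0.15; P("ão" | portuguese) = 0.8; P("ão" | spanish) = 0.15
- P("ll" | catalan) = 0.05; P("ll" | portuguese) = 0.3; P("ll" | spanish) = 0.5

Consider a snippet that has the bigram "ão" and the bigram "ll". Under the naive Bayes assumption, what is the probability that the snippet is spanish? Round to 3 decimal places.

catalan: 0.5 × 0.15 × 0.05 = 0.00375
portuguese: 0.1 × 0.8 × 0.3 = 0.024
spanish: 0.4 × 0.15 × 0.5 = 0.03
P(spanish | x) = 0.03 / 0.05775 ≈ 0.519

0.519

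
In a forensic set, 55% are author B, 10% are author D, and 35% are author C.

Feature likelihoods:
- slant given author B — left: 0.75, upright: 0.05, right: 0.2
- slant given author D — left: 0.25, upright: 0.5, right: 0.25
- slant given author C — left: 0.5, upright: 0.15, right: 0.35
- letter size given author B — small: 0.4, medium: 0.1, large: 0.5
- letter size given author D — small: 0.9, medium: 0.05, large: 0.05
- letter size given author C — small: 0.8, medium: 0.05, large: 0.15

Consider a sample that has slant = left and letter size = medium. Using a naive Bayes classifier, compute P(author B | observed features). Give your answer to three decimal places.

author B: 0.55 × 0.75 × 0.1 = 0.04125
author D: 0.1 × 0.25 × 0.05 = 0.00125
author C: 0.35 × 0.5 × 0.05 = 0.00875
P(author B | x) = 0.04125 / 0.05125 ≈ 0.805

0.805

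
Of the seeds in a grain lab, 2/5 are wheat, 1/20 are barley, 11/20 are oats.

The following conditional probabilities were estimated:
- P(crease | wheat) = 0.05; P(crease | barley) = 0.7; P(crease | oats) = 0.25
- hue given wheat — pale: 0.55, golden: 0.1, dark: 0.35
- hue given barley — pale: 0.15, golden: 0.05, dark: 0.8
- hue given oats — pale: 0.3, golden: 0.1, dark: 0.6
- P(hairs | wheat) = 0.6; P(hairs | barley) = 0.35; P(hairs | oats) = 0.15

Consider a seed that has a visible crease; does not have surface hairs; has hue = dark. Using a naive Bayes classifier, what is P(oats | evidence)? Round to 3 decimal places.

wheat: 0.4 × 0.05 × 0.35 × (1−0.6) = 0.0028
barley: 0.05 × 0.7 × 0.8 × (1−0.35) = 0.0182
oats: 0.55 × 0.25 × 0.6 × (1−0.15) = 0.070125
P(oats | x) = 0.070125 / 0.091125 ≈ 0.770

0.770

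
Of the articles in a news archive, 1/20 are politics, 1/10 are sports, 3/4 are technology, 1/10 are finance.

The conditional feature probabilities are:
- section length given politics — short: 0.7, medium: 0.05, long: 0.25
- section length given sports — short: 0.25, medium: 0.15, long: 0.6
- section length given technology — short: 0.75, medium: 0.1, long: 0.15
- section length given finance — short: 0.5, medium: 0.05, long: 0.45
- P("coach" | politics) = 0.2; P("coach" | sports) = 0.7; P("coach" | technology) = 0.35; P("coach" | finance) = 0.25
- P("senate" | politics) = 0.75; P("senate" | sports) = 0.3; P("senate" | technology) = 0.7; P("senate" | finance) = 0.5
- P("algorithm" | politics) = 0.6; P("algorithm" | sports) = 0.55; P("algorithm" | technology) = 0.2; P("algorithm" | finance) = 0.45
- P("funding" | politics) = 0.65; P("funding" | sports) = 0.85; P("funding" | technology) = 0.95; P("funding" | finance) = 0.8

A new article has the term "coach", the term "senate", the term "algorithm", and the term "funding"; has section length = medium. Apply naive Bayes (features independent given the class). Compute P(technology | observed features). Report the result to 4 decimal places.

0.6544

politics: 0.05 × 0.05 × 0.2 × 0.75 × 0.6 × 0.65 = 0.00014625
sports: 0.1 × 0.15 × 0.7 × 0.3 × 0.55 × 0.85 = 0.001472625
technology: 0.75 × 0.1 × 0.35 × 0.7 × 0.2 × 0.95 = 0.00349125
finance: 0.1 × 0.05 × 0.25 × 0.5 × 0.45 × 0.8 = 0.000225
P(technology | x) = 0.00349125 / 0.005335125 ≈ 0.6544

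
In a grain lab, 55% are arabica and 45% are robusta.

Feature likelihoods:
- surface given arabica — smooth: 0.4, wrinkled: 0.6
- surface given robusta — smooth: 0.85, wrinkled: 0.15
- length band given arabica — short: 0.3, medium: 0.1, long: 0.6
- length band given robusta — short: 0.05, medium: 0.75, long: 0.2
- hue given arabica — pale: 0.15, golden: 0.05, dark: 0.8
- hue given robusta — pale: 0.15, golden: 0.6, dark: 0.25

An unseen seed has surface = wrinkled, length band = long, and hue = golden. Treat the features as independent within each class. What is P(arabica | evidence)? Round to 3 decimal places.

0.550

arabica: 0.55 × 0.6 × 0.6 × 0.05 = 0.0099
robusta: 0.45 × 0.15 × 0.2 × 0.6 = 0.0081
P(arabica | x) = 0.0099 / 0.018 ≈ 0.550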